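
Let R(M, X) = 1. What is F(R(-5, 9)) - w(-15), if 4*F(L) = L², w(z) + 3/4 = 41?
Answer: -40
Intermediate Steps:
w(z) = 161/4 (w(z) = -¾ + 41 = 161/4)
F(L) = L²/4
F(R(-5, 9)) - w(-15) = (¼)*1² - 1*161/4 = (¼)*1 - 161/4 = ¼ - 161/4 = -40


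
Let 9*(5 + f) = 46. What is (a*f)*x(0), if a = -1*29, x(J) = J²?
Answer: 0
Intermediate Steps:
f = ⅑ (f = -5 + (⅑)*46 = -5 + 46/9 = ⅑ ≈ 0.11111)
a = -29
(a*f)*x(0) = -29*⅑*0² = -29/9*0 = 0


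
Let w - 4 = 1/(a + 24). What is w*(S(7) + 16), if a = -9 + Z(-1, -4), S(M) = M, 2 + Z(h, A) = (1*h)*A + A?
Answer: 1219/13 ≈ 93.769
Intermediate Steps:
Z(h, A) = -2 + A + A*h (Z(h, A) = -2 + ((1*h)*A + A) = -2 + (h*A + A) = -2 + (A*h + A) = -2 + (A + A*h) = -2 + A + A*h)
a = -11 (a = -9 + (-2 - 4 - 4*(-1)) = -9 + (-2 - 4 + 4) = -9 - 2 = -11)
w = 53/13 (w = 4 + 1/(-11 + 24) = 4 + 1/13 = 53/13 ≈ 4.0769)
w*(S(7) + 16) = 53*(7 + 16)/13 = (53/13)*23 = 1219/13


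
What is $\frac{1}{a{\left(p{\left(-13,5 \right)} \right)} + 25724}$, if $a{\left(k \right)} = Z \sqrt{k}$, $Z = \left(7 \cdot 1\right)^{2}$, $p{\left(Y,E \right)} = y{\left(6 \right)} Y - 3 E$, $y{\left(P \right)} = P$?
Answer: $\frac{25724}{661947469} - \frac{49 i \sqrt{93}}{661947469} \approx 3.8861 \cdot 10^{-5} - 7.1386 \cdot 10^{-7} i$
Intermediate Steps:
$p{\left(Y,E \right)} = - 3 E + 6 Y$ ($p{\left(Y,E \right)} = 6 Y - 3 E = - 3 E + 6 Y$)
$Z = 49$ ($Z = 7^{2} = 49$)
$a{\left(k \right)} = 49 \sqrt{k}$
$\frac{1}{a{\left(p{\left(-13,5 \right)} \right)} + 25724} = \frac{1}{49 \sqrt{\left(-3\right) 5 + 6 \left(-13\right)} + 25724} = \frac{1}{49 \sqrt{-15 - 78} + 25724} = \frac{1}{49 \sqrt{-93} + 25724} = \frac{1}{49 i \sqrt{93} + 25724} = \frac{1}{25724 + 49 i \sqrt{93}}$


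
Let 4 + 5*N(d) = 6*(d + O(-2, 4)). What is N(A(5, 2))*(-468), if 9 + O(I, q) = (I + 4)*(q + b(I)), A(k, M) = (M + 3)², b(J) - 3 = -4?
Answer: -59904/5 ≈ -11981.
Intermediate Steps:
b(J) = -1 (b(J) = 3 - 4 = -1)
A(k, M) = (3 + M)²
O(I, q) = -9 + (-1 + q)*(4 + I) (O(I, q) = -9 + (I + 4)*(q - 1) = -9 + (4 + I)*(-1 + q) = -9 + (-1 + q)*(4 + I))
N(d) = -22/5 + 6*d/5 (N(d) = -⅘ + (6*(d + (-13 - 1*(-2) + 4*4 - 2*4)))/5 = -⅘ + (6*(d + (-13 + 2 + 16 - 8)))/5 = -⅘ + (6*(d - 3))/5 = -⅘ + (6*(-3 + d))/5 = -⅘ + (-18 + 6*d)/5 = -⅘ + (-18/5 + 6*d/5) = -22/5 + 6*d/5)
N(A(5, 2))*(-468) = (-22/5 + 6*(3 + 2)²/5)*(-468) = (-22/5 + (6/5)*5²)*(-468) = (-22/5 + (6/5)*25)*(-468) = (-22/5 + 30)*(-468) = (128/5)*(-468) = -59904/5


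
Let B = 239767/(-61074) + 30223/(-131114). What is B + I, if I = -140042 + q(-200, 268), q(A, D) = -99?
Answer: -280558565811854/2001914109 ≈ -1.4015e+5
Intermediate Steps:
B = -8320662485/2001914109 (B = 239767*(-1/61074) + 30223*(-1/131114) = -239767/61074 - 30223/131114 = -8320662485/2001914109 ≈ -4.1564)
I = -140141 (I = -140042 - 99 = -140141)
B + I = -8320662485/2001914109 - 140141 = -280558565811854/2001914109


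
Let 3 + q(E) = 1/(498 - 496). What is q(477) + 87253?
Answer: 174501/2 ≈ 87251.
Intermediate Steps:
q(E) = -5/2 (q(E) = -3 + 1/(498 - 496) = -3 + 1/2 = -3 + ½ = -5/2)
q(477) + 87253 = -5/2 + 87253 = 174501/2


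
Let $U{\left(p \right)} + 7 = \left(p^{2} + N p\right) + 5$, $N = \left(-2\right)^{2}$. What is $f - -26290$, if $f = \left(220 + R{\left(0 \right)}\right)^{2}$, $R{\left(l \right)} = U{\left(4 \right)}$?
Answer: $88790$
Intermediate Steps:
$N = 4$
$U{\left(p \right)} = -2 + p^{2} + 4 p$ ($U{\left(p \right)} = -7 + \left(\left(p^{2} + 4 p\right) + 5\right) = -7 + \left(5 + p^{2} + 4 p\right) = -2 + p^{2} + 4 p$)
$R{\left(l \right)} = 30$ ($R{\left(l \right)} = -2 + 4^{2} + 4 \cdot 4 = -2 + 16 + 16 = 30$)
$f = 62500$ ($f = \left(220 + 30\right)^{2} = 250^{2} = 62500$)
$f - -26290 = 62500 - -26290 = 62500 + 26290 = 88790$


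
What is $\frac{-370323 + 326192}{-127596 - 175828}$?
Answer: $\frac{44131}{303424} \approx 0.14544$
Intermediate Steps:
$\frac{-370323 + 326192}{-127596 - 175828} = - \frac{44131}{-303424} = \left(-44131\right) \left(- \frac{1}{303424}\right) = \frac{44131}{303424}$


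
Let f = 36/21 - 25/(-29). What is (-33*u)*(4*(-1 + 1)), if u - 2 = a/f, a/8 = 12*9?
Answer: 0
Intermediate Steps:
a = 864 (a = 8*(12*9) = 8*108 = 864)
f = 523/203 (f = 36*(1/21) - 25*(-1/29) = 12/7 + 25/29 = 523/203 ≈ 2.5764)
u = 176438/523 (u = 2 + 864/(523/203) = 2 + 864*(203/523) = 2 + 175392/523 = 176438/523 ≈ 337.36)
(-33*u)*(4*(-1 + 1)) = (-33*176438/523)*(4*(-1 + 1)) = -23289816*0/523 = -5822454/523*0 = 0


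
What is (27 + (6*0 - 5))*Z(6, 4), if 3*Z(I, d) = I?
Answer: 44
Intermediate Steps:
Z(I, d) = I/3
(27 + (6*0 - 5))*Z(6, 4) = (27 + (6*0 - 5))*((⅓)*6) = (27 + (0 - 5))*2 = (27 - 5)*2 = 22*2 = 44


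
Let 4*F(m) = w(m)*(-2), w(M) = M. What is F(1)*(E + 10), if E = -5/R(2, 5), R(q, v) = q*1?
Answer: -15/4 ≈ -3.7500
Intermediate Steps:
R(q, v) = q
E = -5/2 ≈ -2.5000
F(m) = -m/2 (F(m) = (m*(-2))/4 = (-2*m)/4 = -m/2)
F(1)*(E + 10) = (-½*1)*(-5/2 + 10) = -½*15/2 = -15/4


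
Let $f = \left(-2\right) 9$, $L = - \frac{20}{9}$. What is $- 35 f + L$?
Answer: $\frac{5650}{9} \approx 627.78$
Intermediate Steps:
$L = - \frac{20}{9}$ ($L = \left(-20\right) \frac{1}{9} = - \frac{20}{9} \approx -2.2222$)
$f = -18$
$- 35 f + L = \left(-35\right) \left(-18\right) - \frac{20}{9} = 630 - \frac{20}{9} = \frac{5650}{9}$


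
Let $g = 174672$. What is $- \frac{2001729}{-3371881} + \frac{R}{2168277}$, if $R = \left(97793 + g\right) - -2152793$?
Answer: $\frac{12517984321231}{7311172019037} \approx 1.7122$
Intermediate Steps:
$R = 2425258$ ($R = \left(97793 + 174672\right) - -2152793 = 272465 + 2152793 = 2425258$)
$- \frac{2001729}{-3371881} + \frac{R}{2168277} = - \frac{2001729}{-3371881} + \frac{2425258}{2168277} = \left(-2001729\right) \left(- \frac{1}{3371881}\right) + 2425258 \cdot \frac{1}{2168277} = \frac{2001729}{3371881} + \frac{2425258}{2168277} = \frac{12517984321231}{7311172019037}$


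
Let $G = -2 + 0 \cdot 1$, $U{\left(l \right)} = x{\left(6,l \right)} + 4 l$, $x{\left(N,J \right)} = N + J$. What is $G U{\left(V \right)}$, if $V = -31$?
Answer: $298$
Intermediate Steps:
$x{\left(N,J \right)} = J + N$
$U{\left(l \right)} = 6 + 5 l$ ($U{\left(l \right)} = \left(l + 6\right) + 4 l = \left(6 + l\right) + 4 l = 6 + 5 l$)
$G = -2$ ($G = -2 + 0 = -2$)
$G U{\left(V \right)} = - 2 \left(6 + 5 \left(-31\right)\right) = - 2 \left(6 - 155\right) = \left(-2\right) \left(-149\right) = 298$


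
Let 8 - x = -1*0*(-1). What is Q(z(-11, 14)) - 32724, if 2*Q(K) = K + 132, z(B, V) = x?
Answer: -32654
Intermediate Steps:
x = 8 (x = 8 - (-1*0)*(-1) = 8 - 0*(-1) = 8 - 1*0 = 8 + 0 = 8)
z(B, V) = 8
Q(K) = 66 + K/2 (Q(K) = (K + 132)/2 = (132 + K)/2 = 66 + K/2)
Q(z(-11, 14)) - 32724 = (66 + (½)*8) - 32724 = (66 + 4) - 32724 = 70 - 32724 = -32654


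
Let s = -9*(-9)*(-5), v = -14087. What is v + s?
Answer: -14492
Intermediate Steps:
s = -405 (s = 81*(-5) = -405)
v + s = -14087 - 405 = -14492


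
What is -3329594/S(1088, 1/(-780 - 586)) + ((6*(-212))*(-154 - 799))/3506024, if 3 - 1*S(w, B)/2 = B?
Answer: -996636092880433/1796399047 ≈ -5.5480e+5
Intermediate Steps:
S(w, B) = 6 - 2*B
-3329594/S(1088, 1/(-780 - 586)) + ((6*(-212))*(-154 - 799))/3506024 = -3329594/(6 - 2/(-780 - 586)) + ((6*(-212))*(-154 - 799))/3506024 = -3329594/(6 - 2/(-1366)) - 1272*(-953)*(1/3506024) = -3329594/(6 - 2*(-1/1366)) + 1212216*(1/3506024) = -3329594/(6 + 1/683) + 151527/438253 = -3329594/4099/683 + 151527/438253 = -3329594*683/4099 + 151527/438253 = -2274112702/4099 + 151527/438253 = -996636092880433/1796399047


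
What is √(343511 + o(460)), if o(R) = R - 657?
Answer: 3*√38146 ≈ 585.93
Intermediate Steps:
o(R) = -657 + R
√(343511 + o(460)) = √(343511 + (-657 + 460)) = √(343511 - 197) = √343314 = 3*√38146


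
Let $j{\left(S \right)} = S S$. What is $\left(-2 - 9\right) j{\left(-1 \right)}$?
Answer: $-11$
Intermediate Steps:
$j{\left(S \right)} = S^{2}$
$\left(-2 - 9\right) j{\left(-1 \right)} = \left(-2 - 9\right) \left(-1\right)^{2} = \left(-11\right) 1 = -11$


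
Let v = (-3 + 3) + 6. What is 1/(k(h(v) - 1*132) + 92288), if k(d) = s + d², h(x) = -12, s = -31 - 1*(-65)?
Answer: 1/113058 ≈ 8.8450e-6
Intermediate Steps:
s = 34 (s = -31 + 65 = 34)
v = 6 (v = 0 + 6 = 6)
k(d) = 34 + d²
1/(k(h(v) - 1*132) + 92288) = 1/((34 + (-12 - 1*132)²) + 92288) = 1/((34 + (-12 - 132)²) + 92288) = 1/((34 + (-144)²) + 92288) = 1/((34 + 20736) + 92288) = 1/(20770 + 92288) = 1/113058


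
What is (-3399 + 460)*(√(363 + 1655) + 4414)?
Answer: -12972746 - 2939*√2018 ≈ -1.3105e+7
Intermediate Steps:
(-3399 + 460)*(√(363 + 1655) + 4414) = -2939*(√2018 + 4414) = -2939*(4414 + √2018) = -12972746 - 2939*√2018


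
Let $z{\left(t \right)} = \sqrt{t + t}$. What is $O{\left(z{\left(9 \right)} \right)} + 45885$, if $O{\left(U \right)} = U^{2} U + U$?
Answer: $45885 + 57 \sqrt{2} \approx 45966.0$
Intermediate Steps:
$z{\left(t \right)} = \sqrt{2} \sqrt{t}$ ($z{\left(t \right)} = \sqrt{2 t} = \sqrt{2} \sqrt{t}$)
$O{\left(U \right)} = U + U^{3}$ ($O{\left(U \right)} = U^{3} + U = U + U^{3}$)
$O{\left(z{\left(9 \right)} \right)} + 45885 = \left(\sqrt{2} \sqrt{9} + \left(\sqrt{2} \sqrt{9}\right)^{3}\right) + 45885 = \left(\sqrt{2} \cdot 3 + \left(\sqrt{2} \cdot 3\right)^{3}\right) + 45885 = \left(3 \sqrt{2} + \left(3 \sqrt{2}\right)^{3}\right) + 45885 = \left(3 \sqrt{2} + 54 \sqrt{2}\right) + 45885 = 57 \sqrt{2} + 45885 = 45885 + 57 \sqrt{2}$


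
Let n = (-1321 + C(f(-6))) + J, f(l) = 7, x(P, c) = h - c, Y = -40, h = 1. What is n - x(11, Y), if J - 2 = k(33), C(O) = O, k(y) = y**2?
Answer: -264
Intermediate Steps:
x(P, c) = 1 - c
J = 1091 (J = 2 + 33**2 = 2 + 1089 = 1091)
n = -223 (n = (-1321 + 7) + 1091 = -1314 + 1091 = -223)
n - x(11, Y) = -223 - (1 - 1*(-40)) = -223 - (1 + 40) = -223 - 1*41 = -223 - 41 = -264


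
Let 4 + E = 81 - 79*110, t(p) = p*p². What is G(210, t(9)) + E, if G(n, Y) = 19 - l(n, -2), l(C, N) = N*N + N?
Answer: -8596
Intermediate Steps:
t(p) = p³
l(C, N) = N + N² (l(C, N) = N² + N = N + N²)
E = -8613 (E = -4 + (81 - 79*110) = -4 + (81 - 8690) = -4 - 8609 = -8613)
G(n, Y) = 17 (G(n, Y) = 19 - (-2)*(1 - 2) = 19 - (-2)*(-1) = 19 - 1*2 = 19 - 2 = 17)
G(210, t(9)) + E = 17 - 8613 = -8596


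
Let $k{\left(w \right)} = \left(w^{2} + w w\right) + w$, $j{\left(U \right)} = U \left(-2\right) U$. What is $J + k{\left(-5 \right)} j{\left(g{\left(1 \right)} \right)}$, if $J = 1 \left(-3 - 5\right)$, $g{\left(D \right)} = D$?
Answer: $-98$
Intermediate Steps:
$j{\left(U \right)} = - 2 U^{2}$ ($j{\left(U \right)} = - 2 U U = - 2 U^{2}$)
$J = -8$ ($J = 1 \left(-8\right) = -8$)
$k{\left(w \right)} = w + 2 w^{2}$ ($k{\left(w \right)} = \left(w^{2} + w^{2}\right) + w = 2 w^{2} + w = w + 2 w^{2}$)
$J + k{\left(-5 \right)} j{\left(g{\left(1 \right)} \right)} = -8 + - 5 \left(1 + 2 \left(-5\right)\right) \left(- 2 \cdot 1^{2}\right) = -8 + - 5 \left(1 - 10\right) \left(\left(-2\right) 1\right) = -8 + \left(-5\right) \left(-9\right) \left(-2\right) = -8 + 45 \left(-2\right) = -8 - 90 = -98$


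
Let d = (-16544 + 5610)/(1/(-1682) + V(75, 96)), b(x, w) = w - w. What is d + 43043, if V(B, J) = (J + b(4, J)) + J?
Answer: 13882044561/322943 ≈ 42986.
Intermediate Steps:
b(x, w) = 0
V(B, J) = 2*J (V(B, J) = (J + 0) + J = J + J = 2*J)
d = -18390988/322943 (d = (-16544 + 5610)/(1/(-1682) + 2*96) = -10934/(-1/1682 + 192) = -10934/322943/1682 = -10934*1682/322943 = -18390988/322943 ≈ -56.948)
d + 43043 = -18390988/322943 + 43043 = 13882044561/322943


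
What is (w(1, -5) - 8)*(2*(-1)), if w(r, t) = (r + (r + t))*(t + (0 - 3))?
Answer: -32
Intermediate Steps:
w(r, t) = (-3 + t)*(t + 2*r) (w(r, t) = (t + 2*r)*(t - 3) = (t + 2*r)*(-3 + t) = (-3 + t)*(t + 2*r))
(w(1, -5) - 8)*(2*(-1)) = (((-5)**2 - 6*1 - 3*(-5) + 2*1*(-5)) - 8)*(2*(-1)) = ((25 - 6 + 15 - 10) - 8)*(-2) = (24 - 8)*(-2) = 16*(-2) = -32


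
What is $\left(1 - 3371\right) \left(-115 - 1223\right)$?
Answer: $4509060$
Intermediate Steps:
$\left(1 - 3371\right) \left(-115 - 1223\right) = \left(-3370\right) \left(-1338\right) = 4509060$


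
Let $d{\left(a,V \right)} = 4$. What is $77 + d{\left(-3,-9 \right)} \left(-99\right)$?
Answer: $-319$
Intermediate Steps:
$77 + d{\left(-3,-9 \right)} \left(-99\right) = 77 + 4 \left(-99\right) = 77 - 396 = -319$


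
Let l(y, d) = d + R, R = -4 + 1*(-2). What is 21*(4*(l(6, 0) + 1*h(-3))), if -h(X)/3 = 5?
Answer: -1764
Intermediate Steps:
R = -6 (R = -4 - 2 = -6)
h(X) = -15 (h(X) = -3*5 = -15)
l(y, d) = -6 + d (l(y, d) = d - 6 = -6 + d)
21*(4*(l(6, 0) + 1*h(-3))) = 21*(4*((-6 + 0) + 1*(-15))) = 21*(4*(-6 - 15)) = 21*(4*(-21)) = 21*(-84) = -1764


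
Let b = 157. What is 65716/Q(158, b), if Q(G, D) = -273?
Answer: -9388/39 ≈ -240.72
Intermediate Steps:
65716/Q(158, b) = 65716/(-273) = 65716*(-1/273) = -9388/39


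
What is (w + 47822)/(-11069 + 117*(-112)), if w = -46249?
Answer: -1573/24173 ≈ -0.065073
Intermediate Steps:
(w + 47822)/(-11069 + 117*(-112)) = (-46249 + 47822)/(-11069 + 117*(-112)) = 1573/(-11069 - 13104) = 1573/(-24173) = 1573*(-1/24173) = -1573/24173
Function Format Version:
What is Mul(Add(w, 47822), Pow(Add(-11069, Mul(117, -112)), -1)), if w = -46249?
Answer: Rational(-1573, 24173) ≈ -0.065073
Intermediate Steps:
Mul(Add(w, 47822), Pow(Add(-11069, Mul(117, -112)), -1)) = Mul(Add(-46249, 47822), Pow(Add(-11069, Mul(117, -112)), -1)) = Mul(1573, Pow(Add(-11069, -13104), -1)) = Mul(1573, Pow(-24173, -1)) = Mul(1573, Rational(-1, 24173)) = Rational(-1573, 24173)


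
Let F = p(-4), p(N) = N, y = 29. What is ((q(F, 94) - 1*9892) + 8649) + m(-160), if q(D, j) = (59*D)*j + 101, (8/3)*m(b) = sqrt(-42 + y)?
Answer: -23326 + 3*I*sqrt(13)/8 ≈ -23326.0 + 1.3521*I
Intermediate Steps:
m(b) = 3*I*sqrt(13)/8 (m(b) = 3*sqrt(-42 + 29)/8 = 3*sqrt(-13)/8 = 3*(I*sqrt(13))/8 = 3*I*sqrt(13)/8)
F = -4
q(D, j) = 101 + 59*D*j (q(D, j) = 59*D*j + 101 = 101 + 59*D*j)
((q(F, 94) - 1*9892) + 8649) + m(-160) = (((101 + 59*(-4)*94) - 1*9892) + 8649) + 3*I*sqrt(13)/8 = (((101 - 22184) - 9892) + 8649) + 3*I*sqrt(13)/8 = ((-22083 - 9892) + 8649) + 3*I*sqrt(13)/8 = (-31975 + 8649) + 3*I*sqrt(13)/8 = -23326 + 3*I*sqrt(13)/8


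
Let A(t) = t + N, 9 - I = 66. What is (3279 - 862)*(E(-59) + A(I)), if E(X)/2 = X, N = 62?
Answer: -273121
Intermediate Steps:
I = -57 (I = 9 - 1*66 = 9 - 66 = -57)
E(X) = 2*X
A(t) = 62 + t (A(t) = t + 62 = 62 + t)
(3279 - 862)*(E(-59) + A(I)) = (3279 - 862)*(2*(-59) + (62 - 57)) = 2417*(-118 + 5) = 2417*(-113) = -273121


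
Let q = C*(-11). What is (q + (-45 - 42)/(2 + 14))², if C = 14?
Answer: 6507601/256 ≈ 25420.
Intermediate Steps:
q = -154 (q = 14*(-11) = -154)
(q + (-45 - 42)/(2 + 14))² = (-154 + (-45 - 42)/(2 + 14))² = (-154 - 87/16)² = (-2551/16)² = 6507601/256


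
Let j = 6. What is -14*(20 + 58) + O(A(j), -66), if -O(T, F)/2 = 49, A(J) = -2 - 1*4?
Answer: -1190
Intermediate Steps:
A(J) = -6 (A(J) = -2 - 4 = -6)
O(T, F) = -98 (O(T, F) = -2*49 = -98)
-14*(20 + 58) + O(A(j), -66) = -14*(20 + 58) - 98 = -14*78 - 98 = -1092 - 98 = -1190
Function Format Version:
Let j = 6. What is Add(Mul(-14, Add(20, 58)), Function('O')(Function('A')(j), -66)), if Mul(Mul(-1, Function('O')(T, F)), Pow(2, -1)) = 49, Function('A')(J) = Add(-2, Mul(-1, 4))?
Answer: -1190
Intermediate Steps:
Function('A')(J) = -6 (Function('A')(J) = Add(-2, -4) = -6)
Function('O')(T, F) = -98 (Function('O')(T, F) = Mul(-2, 49) = -98)
Add(Mul(-14, Add(20, 58)), Function('O')(Function('A')(j), -66)) = Add(Mul(-14, Add(20, 58)), -98) = Add(Mul(-14, 78), -98) = Add(-1092, -98) = -1190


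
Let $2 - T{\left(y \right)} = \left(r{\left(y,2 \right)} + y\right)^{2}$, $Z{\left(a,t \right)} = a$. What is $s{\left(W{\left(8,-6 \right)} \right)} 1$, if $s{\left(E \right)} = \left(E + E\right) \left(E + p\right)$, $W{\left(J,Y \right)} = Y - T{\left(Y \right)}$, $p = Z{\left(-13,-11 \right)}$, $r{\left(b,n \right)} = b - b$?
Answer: $840$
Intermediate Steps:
$r{\left(b,n \right)} = 0$
$p = -13$
$T{\left(y \right)} = 2 - y^{2}$ ($T{\left(y \right)} = 2 - \left(0 + y\right)^{2} = 2 - y^{2}$)
$W{\left(J,Y \right)} = -2 + Y + Y^{2}$ ($W{\left(J,Y \right)} = Y - \left(2 - Y^{2}\right) = Y + \left(-2 + Y^{2}\right) = -2 + Y + Y^{2}$)
$s{\left(E \right)} = 2 E \left(-13 + E\right)$ ($s{\left(E \right)} = \left(E + E\right) \left(E - 13\right) = 2 E \left(-13 + E\right)$)
$s{\left(W{\left(8,-6 \right)} \right)} 1 = 2 \left(-2 - 6 + \left(-6\right)^{2}\right) \left(-13 - \left(8 - 36\right)\right) 1 = 2 \left(-2 - 6 + 36\right) \left(-13 - -28\right) 1 = 2 \cdot 28 \left(-13 + 28\right) 1 = 2 \cdot 28 \cdot 15 \cdot 1 = 840 \cdot 1 = 840$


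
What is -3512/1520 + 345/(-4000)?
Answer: -36431/15200 ≈ -2.3968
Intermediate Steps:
-3512/1520 + 345/(-4000) = -3512*1/1520 + 345*(-1/4000) = -439/190 - 69/800 = -36431/15200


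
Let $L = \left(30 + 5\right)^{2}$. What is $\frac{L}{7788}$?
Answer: $\frac{1225}{7788} \approx 0.15729$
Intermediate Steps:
$L = 1225$ ($L = 35^{2} = 1225$)
$\frac{L}{7788} = \frac{1225}{7788}$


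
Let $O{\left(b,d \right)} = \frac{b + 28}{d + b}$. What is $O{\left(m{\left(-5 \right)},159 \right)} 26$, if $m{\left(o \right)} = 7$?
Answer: $\frac{455}{83} \approx 5.4819$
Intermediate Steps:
$O{\left(b,d \right)} = \frac{28 + b}{b + d}$
$O{\left(m{\left(-5 \right)},159 \right)} 26 = \frac{28 + 7}{7 + 159} \cdot 26 = \frac{1}{166} \cdot 35 \cdot 26 = \frac{35}{166} \cdot 26 = \frac{455}{83}$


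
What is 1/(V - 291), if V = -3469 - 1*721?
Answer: -1/4481 ≈ -0.00022316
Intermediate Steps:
V = -4190 (V = -3469 - 721 = -4190)
1/(V - 291) = 1/(-4190 - 291) = 1/(-4481) = -1/4481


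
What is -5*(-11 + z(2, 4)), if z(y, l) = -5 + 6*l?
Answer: -40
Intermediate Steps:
-5*(-11 + z(2, 4)) = -5*(-11 + (-5 + 6*4)) = -5*(-11 + (-5 + 24)) = -5*(-11 + 19) = -5*8 = -40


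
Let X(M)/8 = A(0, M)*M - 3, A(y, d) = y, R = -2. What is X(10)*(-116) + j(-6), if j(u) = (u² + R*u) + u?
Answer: 2826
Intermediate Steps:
X(M) = -24 (X(M) = 8*(0*M - 3) = 8*(0 - 3) = 8*(-3) = -24)
j(u) = u² - u (j(u) = (u² - 2*u) + u = u² - u)
X(10)*(-116) + j(-6) = -24*(-116) - 6*(-1 - 6) = 2784 - 6*(-7) = 2784 + 42 = 2826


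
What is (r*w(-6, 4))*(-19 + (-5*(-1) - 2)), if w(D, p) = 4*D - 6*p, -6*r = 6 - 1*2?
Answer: -512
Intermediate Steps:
r = -2/3 (r = -(6 - 1*2)/6 = -(6 - 2)/6 = -1/6*4 = -2/3 ≈ -0.66667)
w(D, p) = -6*p + 4*D
(r*w(-6, 4))*(-19 + (-5*(-1) - 2)) = (-2*(-6*4 + 4*(-6))/3)*(-19 + (-5*(-1) - 2)) = (-2*(-24 - 24)/3)*(-19 + (5 - 2)) = (-2/3*(-48))*(-19 + 3) = 32*(-16) = -512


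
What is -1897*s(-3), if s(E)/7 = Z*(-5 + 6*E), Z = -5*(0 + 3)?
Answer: -4581255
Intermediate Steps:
Z = -15 (Z = -5*3 = -15)
s(E) = 525 - 630*E (s(E) = 7*(-15*(-5 + 6*E)) = 7*(75 - 90*E) = 525 - 630*E)
-1897*s(-3) = -1897*(525 - 630*(-3)) = -1897*(525 + 1890) = -1897*2415 = -4581255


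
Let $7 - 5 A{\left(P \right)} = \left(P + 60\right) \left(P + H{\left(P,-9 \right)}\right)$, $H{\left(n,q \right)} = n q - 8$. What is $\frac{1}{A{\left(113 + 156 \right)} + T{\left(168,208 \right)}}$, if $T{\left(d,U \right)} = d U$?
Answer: $\frac{5}{885367} \approx 5.6474 \cdot 10^{-6}$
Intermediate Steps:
$H{\left(n,q \right)} = -8 + n q$
$A{\left(P \right)} = \frac{7}{5} - \frac{\left(-8 - 8 P\right) \left(60 + P\right)}{5}$ ($A{\left(P \right)} = \frac{7}{5} - \frac{\left(P + 60\right) \left(P + \left(-8 + P \left(-9\right)\right)\right)}{5} = \frac{7}{5} - \frac{\left(60 + P\right) \left(P - \left(8 + 9 P\right)\right)}{5} = \frac{7}{5} - \frac{\left(60 + P\right) \left(-8 - 8 P\right)}{5} = \frac{7}{5} - \frac{\left(-8 - 8 P\right) \left(60 + P\right)}{5}$)
$T{\left(d,U \right)} = U d$
$\frac{1}{A{\left(113 + 156 \right)} + T{\left(168,208 \right)}} = \frac{1}{\left(\frac{487}{5} + \frac{8 \left(113 + 156\right)^{2}}{5} + \frac{488 \left(113 + 156\right)}{5}\right) + 208 \cdot 168} = \frac{1}{\left(\frac{487}{5} + \frac{8 \cdot 269^{2}}{5} + \frac{488}{5} \cdot 269\right) + 34944} = \frac{1}{\left(\frac{487}{5} + \frac{8}{5} \cdot 72361 + \frac{131272}{5}\right) + 34944} = \frac{1}{\left(\frac{487}{5} + \frac{578888}{5} + \frac{131272}{5}\right) + 34944} = \frac{1}{\frac{710647}{5} + 34944} = \frac{1}{\frac{885367}{5}} = \frac{5}{885367}$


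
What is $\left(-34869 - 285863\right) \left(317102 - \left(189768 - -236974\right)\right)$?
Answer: $35165056480$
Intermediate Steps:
$\left(-34869 - 285863\right) \left(317102 - \left(189768 - -236974\right)\right) = - 320732 \left(317102 - 426742\right) = \left(-320732\right) \left(-109640\right) = 35165056480$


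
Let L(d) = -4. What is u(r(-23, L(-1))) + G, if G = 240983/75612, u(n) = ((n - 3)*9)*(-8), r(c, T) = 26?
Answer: -124972489/75612 ≈ -1652.8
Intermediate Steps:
u(n) = 216 - 72*n (u(n) = ((-3 + n)*9)*(-8) = (-27 + 9*n)*(-8) = 216 - 72*n)
G = 240983/75612 (G = 240983*(1/75612) = 240983/75612 ≈ 3.1871)
u(r(-23, L(-1))) + G = (216 - 72*26) + 240983/75612 = (216 - 1872) + 240983/75612 = -1656 + 240983/75612 = -124972489/75612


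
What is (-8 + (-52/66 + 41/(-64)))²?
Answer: 396527569/4460544 ≈ 88.897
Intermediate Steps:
(-8 + (-52/66 + 41/(-64)))² = (-8 + (-52*1/66 + 41*(-1/64)))² = (-8 + (-26/33 - 41/64))² = (-8 - 3017/2112)² = (-19913/2112)² = 396527569/4460544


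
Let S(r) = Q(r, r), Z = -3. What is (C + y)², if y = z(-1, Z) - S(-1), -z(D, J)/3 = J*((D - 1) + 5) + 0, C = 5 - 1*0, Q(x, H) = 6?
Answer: 676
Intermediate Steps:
S(r) = 6
C = 5 (C = 5 + 0 = 5)
z(D, J) = -3*J*(4 + D) (z(D, J) = -3*(J*((D - 1) + 5) + 0) = -3*(J*((-1 + D) + 5) + 0) = -3*(J*(4 + D) + 0) = -3*J*(4 + D))
y = 21 (y = -3*(-3)*(4 - 1) - 1*6 = -3*(-3)*3 - 6 = 27 - 6 = 21)
(C + y)² = (5 + 21)² = 26² = 676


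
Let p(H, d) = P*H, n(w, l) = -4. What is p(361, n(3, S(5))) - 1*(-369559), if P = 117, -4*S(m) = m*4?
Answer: 411796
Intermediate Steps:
S(m) = -m (S(m) = -m*4/4 = -m)
p(H, d) = 117*H
p(361, n(3, S(5))) - 1*(-369559) = 117*361 - 1*(-369559) = 42237 + 369559 = 411796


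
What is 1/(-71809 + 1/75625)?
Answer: -75625/5430555624 ≈ -1.3926e-5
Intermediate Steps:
1/(-71809 + 1/75625) = 1/(-5430555624/75625) = -75625/5430555624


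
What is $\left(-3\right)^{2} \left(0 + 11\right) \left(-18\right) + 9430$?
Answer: $7648$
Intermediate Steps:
$\left(-3\right)^{2} \left(0 + 11\right) \left(-18\right) + 9430 = 9 \cdot 11 \left(-18\right) + 9430 = 99 \left(-18\right) + 9430 = -1782 + 9430 = 7648$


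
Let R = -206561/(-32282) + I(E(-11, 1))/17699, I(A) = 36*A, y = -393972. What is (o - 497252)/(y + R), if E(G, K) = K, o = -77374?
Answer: 328317804539868/225095837351405 ≈ 1.4586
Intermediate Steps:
R = 3657085291/571359118 (R = -206561/(-32282) + (36*1)/17699 = -206561*(-1/32282) + 36*(1/17699) = 206561/32282 + 36/17699 = 3657085291/571359118 ≈ 6.4007)
(o - 497252)/(y + R) = (-77374 - 497252)/(-393972 + 3657085291/571359118) = -574626/(-225095837351405/571359118) = -574626*(-571359118/225095837351405) = 328317804539868/225095837351405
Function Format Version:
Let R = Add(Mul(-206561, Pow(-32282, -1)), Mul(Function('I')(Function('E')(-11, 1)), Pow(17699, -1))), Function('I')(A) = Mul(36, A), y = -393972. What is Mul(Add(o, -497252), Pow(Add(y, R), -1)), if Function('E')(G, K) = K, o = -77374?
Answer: Rational(328317804539868, 225095837351405) ≈ 1.4586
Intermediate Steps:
R = Rational(3657085291, 571359118) (R = Add(Mul(-206561, Pow(-32282, -1)), Mul(Mul(36, 1), Pow(17699, -1))) = Add(Mul(-206561, Rational(-1, 32282)), Mul(36, Rational(1, 17699))) = Add(Rational(206561, 32282), Rational(36, 17699)) = Rational(3657085291, 571359118) ≈ 6.4007)
Mul(Add(o, -497252), Pow(Add(y, R), -1)) = Mul(Add(-77374, -497252), Pow(Add(-393972, Rational(3657085291, 571359118)), -1)) = Mul(-574626, Pow(Rational(-225095837351405, 571359118), -1)) = Mul(-574626, Rational(-571359118, 225095837351405)) = Rational(328317804539868, 225095837351405)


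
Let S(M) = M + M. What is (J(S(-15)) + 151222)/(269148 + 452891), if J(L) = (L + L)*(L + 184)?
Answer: 141982/722039 ≈ 0.19664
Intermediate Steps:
S(M) = 2*M
J(L) = 2*L*(184 + L) (J(L) = (2*L)*(184 + L) = 2*L*(184 + L))
(J(S(-15)) + 151222)/(269148 + 452891) = (2*(2*(-15))*(184 + 2*(-15)) + 151222)/(269148 + 452891) = (2*(-30)*(184 - 30) + 151222)/722039 = (2*(-30)*154 + 151222)*(1/722039) = (-9240 + 151222)*(1/722039) = 141982*(1/722039) = 141982/722039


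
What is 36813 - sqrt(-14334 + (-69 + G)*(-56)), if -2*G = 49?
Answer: 36813 - I*sqrt(9098) ≈ 36813.0 - 95.383*I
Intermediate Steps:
G = -49/2 (G = -1/2*49 = -49/2 ≈ -24.500)
36813 - sqrt(-14334 + (-69 + G)*(-56)) = 36813 - sqrt(-14334 + (-69 - 49/2)*(-56)) = 36813 - sqrt(-14334 - 187/2*(-56)) = 36813 - sqrt(-14334 + 5236) = 36813 - sqrt(-9098) = 36813 - I*sqrt(9098)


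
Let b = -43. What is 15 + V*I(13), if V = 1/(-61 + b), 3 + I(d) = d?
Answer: 775/52 ≈ 14.904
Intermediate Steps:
I(d) = -3 + d
V = -1/104 (V = 1/(-61 - 43) = 1/(-104) = -1/104 ≈ -0.0096154)
15 + V*I(13) = 15 - (-3 + 13)/104 = 15 - 1/104*10 = 15 - 5/52 = 775/52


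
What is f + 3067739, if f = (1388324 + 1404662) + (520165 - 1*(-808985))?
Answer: 7189875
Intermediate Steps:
f = 4122136 (f = 2792986 + (520165 + 808985) = 2792986 + 1329150 = 4122136)
f + 3067739 = 4122136 + 3067739 = 7189875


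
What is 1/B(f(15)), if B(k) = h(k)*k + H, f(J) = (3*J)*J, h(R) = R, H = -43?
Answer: 1/455582 ≈ 2.1950e-6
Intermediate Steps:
f(J) = 3*J²
B(k) = -43 + k² (B(k) = k*k - 43 = k² - 43 = -43 + k²)
1/B(f(15)) = 1/(-43 + (3*15²)²) = 1/(-43 + (3*225)²) = 1/(-43 + 675²) = 1/(-43 + 455625) = 1/455582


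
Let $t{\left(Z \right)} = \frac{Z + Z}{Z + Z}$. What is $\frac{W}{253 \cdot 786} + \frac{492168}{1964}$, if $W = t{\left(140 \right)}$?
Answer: $\frac{24467886527}{97639278} \approx 250.59$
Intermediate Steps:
$t{\left(Z \right)} = 1$ ($t{\left(Z \right)} = \frac{2 Z}{2 Z} = 2 Z \frac{1}{2 Z} = 1$)
$W = 1$
$\frac{W}{253 \cdot 786} + \frac{492168}{1964} = 1 \frac{1}{253 \cdot 786} + \frac{492168}{1964} = 1 \cdot \frac{1}{198858} + 492168 \cdot \frac{1}{1964} = 1 \cdot \frac{1}{198858} + \frac{123042}{491} = \frac{1}{198858} + \frac{123042}{491} = \frac{24467886527}{97639278}$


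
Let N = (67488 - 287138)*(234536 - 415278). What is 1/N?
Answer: 1/39699980300 ≈ 2.5189e-11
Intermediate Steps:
N = 39699980300 (N = -219650*(-180742) = 39699980300)
1/N = 1/39699980300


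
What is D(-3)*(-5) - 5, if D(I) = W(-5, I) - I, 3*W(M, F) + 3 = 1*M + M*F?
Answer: -95/3 ≈ -31.667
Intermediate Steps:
W(M, F) = -1 + M/3 + F*M/3 (W(M, F) = -1 + (1*M + M*F)/3 = -1 + (M + F*M)/3 = -1 + (M/3 + F*M/3) = -1 + M/3 + F*M/3)
D(I) = -8/3 - 8*I/3 (D(I) = (-1 + (⅓)*(-5) + (⅓)*I*(-5)) - I = (-1 - 5/3 - 5*I/3) - I = (-8/3 - 5*I/3) - I = -8/3 - 8*I/3)
D(-3)*(-5) - 5 = (-8/3 - 8/3*(-3))*(-5) - 5 = (-8/3 + 8)*(-5) - 5 = (16/3)*(-5) - 5 = -80/3 - 5 = -95/3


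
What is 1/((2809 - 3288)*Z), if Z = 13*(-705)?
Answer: 1/4390035 ≈ 2.2779e-7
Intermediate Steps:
Z = -9165
1/((2809 - 3288)*Z) = 1/((2809 - 3288)*(-9165)) = -1/9165/(-479) = -1/479*(-1/9165) = 1/4390035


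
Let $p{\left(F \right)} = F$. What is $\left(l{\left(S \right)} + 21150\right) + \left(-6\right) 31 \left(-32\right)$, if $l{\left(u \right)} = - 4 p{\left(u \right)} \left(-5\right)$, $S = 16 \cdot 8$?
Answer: $29662$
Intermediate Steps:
$S = 128$
$l{\left(u \right)} = 20 u$ ($l{\left(u \right)} = - 4 u \left(-5\right) = 20 u$)
$\left(l{\left(S \right)} + 21150\right) + \left(-6\right) 31 \left(-32\right) = \left(20 \cdot 128 + 21150\right) + \left(-6\right) 31 \left(-32\right) = \left(2560 + 21150\right) - -5952 = 23710 + 5952 = 29662$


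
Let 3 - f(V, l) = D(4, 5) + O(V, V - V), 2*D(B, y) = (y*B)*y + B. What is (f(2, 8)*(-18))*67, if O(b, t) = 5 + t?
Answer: 65124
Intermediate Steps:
D(B, y) = B/2 + B*y²/2 (D(B, y) = ((y*B)*y + B)/2 = ((B*y)*y + B)/2 = (B*y² + B)/2 = (B + B*y²)/2 = B/2 + B*y²/2)
f(V, l) = -54 (f(V, l) = 3 - ((½)*4*(1 + 5²) + (5 + (V - V))) = 3 - ((½)*4*(1 + 25) + (5 + 0)) = 3 - ((½)*4*26 + 5) = 3 - (52 + 5) = 3 - 1*57 = 3 - 57 = -54)
(f(2, 8)*(-18))*67 = -54*(-18)*67 = 972*67 = 65124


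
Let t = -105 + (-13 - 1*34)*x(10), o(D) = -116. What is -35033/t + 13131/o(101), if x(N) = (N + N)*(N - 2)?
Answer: -96060047/884500 ≈ -108.60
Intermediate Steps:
x(N) = 2*N*(-2 + N) (x(N) = (2*N)*(-2 + N) = 2*N*(-2 + N))
t = -7625 (t = -105 + (-13 - 1*34)*(2*10*(-2 + 10)) = -105 + (-13 - 34)*(2*10*8) = -105 - 47*160 = -105 - 7520 = -7625)
-35033/t + 13131/o(101) = -35033/(-7625) + 13131/(-116) = -35033*(-1/7625) + 13131*(-1/116) = 35033/7625 - 13131/116 = -96060047/884500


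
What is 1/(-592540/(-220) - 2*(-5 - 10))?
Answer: 11/29957 ≈ 0.00036719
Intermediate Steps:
1/(-592540/(-220) - 2*(-5 - 10)) = 1/(-592540*(-1)/220 - 2*(-15)) = 1/(-559*(-53/11) + 30) = 1/(29627/11 + 30) = 1/(29957/11) = 11/29957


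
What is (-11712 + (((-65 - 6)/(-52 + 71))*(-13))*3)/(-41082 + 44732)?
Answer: -219759/69350 ≈ -3.1688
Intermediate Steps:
(-11712 + (((-65 - 6)/(-52 + 71))*(-13))*3)/(-41082 + 44732) = (-11712 + (-71/19*(-13))*3)/3650 = (-11712 + (-71*1/19*(-13))*3)*(1/3650) = (-11712 - 71/19*(-13)*3)*(1/3650) = (-11712 + (923/19)*3)*(1/3650) = (-11712 + 2769/19)*(1/3650) = -219759/19*1/3650 = -219759/69350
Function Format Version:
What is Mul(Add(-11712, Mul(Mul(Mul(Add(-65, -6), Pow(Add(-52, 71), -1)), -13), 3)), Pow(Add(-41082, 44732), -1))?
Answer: Rational(-219759, 69350) ≈ -3.1688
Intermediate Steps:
Mul(Add(-11712, Mul(Mul(Mul(Add(-65, -6), Pow(Add(-52, 71), -1)), -13), 3)), Pow(Add(-41082, 44732), -1)) = Mul(Add(-11712, Mul(Mul(Mul(-71, Pow(19, -1)), -13), 3)), Pow(3650, -1)) = Mul(Add(-11712, Mul(Mul(Mul(-71, Rational(1, 19)), -13), 3)), Rational(1, 3650)) = Mul(Add(-11712, Mul(Mul(Rational(-71, 19), -13), 3)), Rational(1, 3650)) = Mul(Add(-11712, Mul(Rational(923, 19), 3)), Rational(1, 3650)) = Mul(Add(-11712, Rational(2769, 19)), Rational(1, 3650)) = Mul(Rational(-219759, 19), Rational(1, 3650)) = Rational(-219759, 69350)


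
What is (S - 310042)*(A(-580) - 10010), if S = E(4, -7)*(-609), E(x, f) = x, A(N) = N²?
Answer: -101989694420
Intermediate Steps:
S = -2436 (S = 4*(-609) = -2436)
(S - 310042)*(A(-580) - 10010) = (-2436 - 310042)*((-580)² - 10010) = -312478*(336400 - 10010) = -312478*326390 = -101989694420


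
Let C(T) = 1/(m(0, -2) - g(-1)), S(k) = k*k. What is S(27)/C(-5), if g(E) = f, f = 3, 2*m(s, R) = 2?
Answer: -1458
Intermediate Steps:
m(s, R) = 1 (m(s, R) = (½)*2 = 1)
g(E) = 3
S(k) = k²
C(T) = -½ (C(T) = 1/(1 - 1*3) = 1/(1 - 3) = 1/(-2) = -½)
S(27)/C(-5) = 27²/(-½) = 729*(-2) = -1458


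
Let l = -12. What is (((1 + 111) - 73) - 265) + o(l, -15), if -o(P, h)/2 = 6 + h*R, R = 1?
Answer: -208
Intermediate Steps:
o(P, h) = -12 - 2*h (o(P, h) = -2*(6 + h*1) = -2*(6 + h) = -12 - 2*h)
(((1 + 111) - 73) - 265) + o(l, -15) = (((1 + 111) - 73) - 265) + (-12 - 2*(-15)) = ((112 - 73) - 265) + (-12 + 30) = (39 - 265) + 18 = -226 + 18 = -208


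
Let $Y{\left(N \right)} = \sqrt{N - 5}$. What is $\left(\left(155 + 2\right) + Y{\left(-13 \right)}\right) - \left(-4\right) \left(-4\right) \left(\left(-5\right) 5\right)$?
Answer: $557 + 3 i \sqrt{2} \approx 557.0 + 4.2426 i$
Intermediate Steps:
$Y{\left(N \right)} = \sqrt{-5 + N}$
$\left(\left(155 + 2\right) + Y{\left(-13 \right)}\right) - \left(-4\right) \left(-4\right) \left(\left(-5\right) 5\right) = \left(\left(155 + 2\right) + \sqrt{-5 - 13}\right) - \left(-4\right) \left(-4\right) \left(\left(-5\right) 5\right) = \left(157 + \sqrt{-18}\right) - 16 \left(-25\right) = \left(157 + 3 i \sqrt{2}\right) - -400 = \left(157 + 3 i \sqrt{2}\right) + 400 = 557 + 3 i \sqrt{2}$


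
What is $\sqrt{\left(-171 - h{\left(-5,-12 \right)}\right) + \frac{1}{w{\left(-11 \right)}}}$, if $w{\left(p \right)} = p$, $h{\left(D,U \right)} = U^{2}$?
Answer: $\frac{i \sqrt{38126}}{11} \approx 17.751 i$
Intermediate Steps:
$\sqrt{\left(-171 - h{\left(-5,-12 \right)}\right) + \frac{1}{w{\left(-11 \right)}}} = \sqrt{\left(-171 - \left(-12\right)^{2}\right) + \frac{1}{-11}} = \sqrt{\left(-171 - 144\right) - \frac{1}{11}} = \sqrt{-315 - \frac{1}{11}} = \sqrt{- \frac{3466}{11}} = \frac{i \sqrt{38126}}{11}$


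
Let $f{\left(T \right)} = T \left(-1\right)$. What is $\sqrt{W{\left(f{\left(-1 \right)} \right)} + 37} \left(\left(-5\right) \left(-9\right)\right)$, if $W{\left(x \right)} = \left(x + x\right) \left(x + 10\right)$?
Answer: $45 \sqrt{59} \approx 345.65$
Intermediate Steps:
$f{\left(T \right)} = - T$
$W{\left(x \right)} = 2 x \left(10 + x\right)$
$\sqrt{W{\left(f{\left(-1 \right)} \right)} + 37} \left(\left(-5\right) \left(-9\right)\right) = \sqrt{2 \left(\left(-1\right) \left(-1\right)\right) \left(10 - -1\right) + 37} \left(\left(-5\right) \left(-9\right)\right) = \sqrt{2 \cdot 1 \left(10 + 1\right) + 37} \cdot 45 = \sqrt{2 \cdot 1 \cdot 11 + 37} \cdot 45 = \sqrt{22 + 37} \cdot 45 = \sqrt{59} \cdot 45 = 45 \sqrt{59}$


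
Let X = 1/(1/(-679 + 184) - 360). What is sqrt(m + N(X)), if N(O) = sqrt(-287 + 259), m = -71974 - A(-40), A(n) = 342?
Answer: sqrt(-72316 + 2*I*sqrt(7)) ≈ 0.0098 + 268.92*I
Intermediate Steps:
m = -72316 (m = -71974 - 1*342 = -71974 - 342 = -72316)
X = -495/178201 (X = 1/(1/(-495) - 360) = 1/(-1/495 - 360) = 1/(-178201/495) = -495/178201 ≈ -0.0027778)
N(O) = 2*I*sqrt(7) (N(O) = sqrt(-28) = 2*I*sqrt(7))
sqrt(m + N(X)) = sqrt(-72316 + 2*I*sqrt(7))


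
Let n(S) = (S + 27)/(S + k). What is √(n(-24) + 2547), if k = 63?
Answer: 2*√107614/13 ≈ 50.469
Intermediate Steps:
n(S) = (27 + S)/(63 + S) (n(S) = (S + 27)/(S + 63) = (27 + S)/(63 + S))
√(n(-24) + 2547) = √((27 - 24)/(63 - 24) + 2547) = √(3/39 + 2547) = √((1/39)*3 + 2547) = √(1/13 + 2547) = √(33112/13) = 2*√107614/13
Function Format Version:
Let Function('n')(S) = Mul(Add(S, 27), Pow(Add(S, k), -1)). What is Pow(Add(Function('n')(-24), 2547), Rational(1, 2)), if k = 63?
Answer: Mul(Rational(2, 13), Pow(107614, Rational(1, 2))) ≈ 50.469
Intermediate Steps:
Function('n')(S) = Mul(Pow(Add(63, S), -1), Add(27, S)) (Function('n')(S) = Mul(Add(S, 27), Pow(Add(S, 63), -1)) = Mul(Add(27, S), Pow(Add(63, S), -1)) = Mul(Pow(Add(63, S), -1), Add(27, S)))
Pow(Add(Function('n')(-24), 2547), Rational(1, 2)) = Pow(Add(Mul(Pow(Add(63, -24), -1), Add(27, -24)), 2547), Rational(1, 2)) = Pow(Add(Mul(Pow(39, -1), 3), 2547), Rational(1, 2)) = Pow(Add(Mul(Rational(1, 39), 3), 2547), Rational(1, 2)) = Pow(Add(Rational(1, 13), 2547), Rational(1, 2)) = Pow(Rational(33112, 13), Rational(1, 2)) = Mul(Rational(2, 13), Pow(107614, Rational(1, 2)))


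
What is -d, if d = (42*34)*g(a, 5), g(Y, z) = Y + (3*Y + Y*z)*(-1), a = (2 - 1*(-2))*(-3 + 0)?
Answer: -119952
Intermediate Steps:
a = -12 (a = (2 + 2)*(-3) = 4*(-3) = -12)
g(Y, z) = -2*Y - Y*z (g(Y, z) = Y + (-3*Y - Y*z) = -2*Y - Y*z)
d = 119952 (d = (42*34)*(-1*(-12)*(2 + 5)) = 1428*(-1*(-12)*7) = 1428*84 = 119952)
-d = -1*119952 = -119952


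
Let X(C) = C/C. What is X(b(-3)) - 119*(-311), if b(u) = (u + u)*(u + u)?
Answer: 37010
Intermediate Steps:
b(u) = 4*u² (b(u) = (2*u)*(2*u) = 4*u²)
X(C) = 1
X(b(-3)) - 119*(-311) = 1 - 119*(-311) = 1 - 1*(-37009) = 1 + 37009 = 37010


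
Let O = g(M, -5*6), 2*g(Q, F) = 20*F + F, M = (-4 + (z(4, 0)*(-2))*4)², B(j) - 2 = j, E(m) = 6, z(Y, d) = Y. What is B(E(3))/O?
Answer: -8/315 ≈ -0.025397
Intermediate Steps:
B(j) = 2 + j
M = 1296 (M = (-4 + (4*(-2))*4)² = (-4 - 8*4)² = (-4 - 32)² = (-36)² = 1296)
g(Q, F) = 21*F/2 (g(Q, F) = (20*F + F)/2 = (21*F)/2 = 21*F/2)
O = -315 (O = 21*(-5*6)/2 = (21/2)*(-30) = -315)
B(E(3))/O = (2 + 6)/(-315) = 8*(-1/315) = -8/315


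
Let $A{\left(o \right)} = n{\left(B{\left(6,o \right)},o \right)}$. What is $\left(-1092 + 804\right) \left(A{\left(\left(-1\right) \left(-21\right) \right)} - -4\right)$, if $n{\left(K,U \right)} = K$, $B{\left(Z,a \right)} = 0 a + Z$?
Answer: $-2880$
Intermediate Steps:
$B{\left(Z,a \right)} = Z$ ($B{\left(Z,a \right)} = 0 + Z = Z$)
$A{\left(o \right)} = 6$
$\left(-1092 + 804\right) \left(A{\left(\left(-1\right) \left(-21\right) \right)} - -4\right) = \left(-1092 + 804\right) \left(6 - -4\right) = - 288 \left(6 + 4\right) = \left(-288\right) 10 = -2880$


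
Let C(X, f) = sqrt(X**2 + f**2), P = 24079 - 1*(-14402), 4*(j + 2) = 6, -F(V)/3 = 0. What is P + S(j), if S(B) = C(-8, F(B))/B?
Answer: 38465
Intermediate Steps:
F(V) = 0 (F(V) = -3*0 = 0)
j = -1/2 (j = -2 + (1/4)*6 = -2 + 3/2 = -1/2 ≈ -0.50000)
P = 38481 (P = 24079 + 14402 = 38481)
S(B) = 8/B (S(B) = sqrt((-8)**2 + 0**2)/B = sqrt(64 + 0)/B = sqrt(64)/B = 8/B)
P + S(j) = 38481 + 8/(-1/2) = 38481 + 8*(-2) = 38481 - 16 = 38465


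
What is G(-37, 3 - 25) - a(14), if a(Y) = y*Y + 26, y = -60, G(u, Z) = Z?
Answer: 792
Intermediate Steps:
a(Y) = 26 - 60*Y (a(Y) = -60*Y + 26 = 26 - 60*Y)
G(-37, 3 - 25) - a(14) = (3 - 25) - (26 - 60*14) = -22 - (26 - 840) = -22 - 1*(-814) = -22 + 814 = 792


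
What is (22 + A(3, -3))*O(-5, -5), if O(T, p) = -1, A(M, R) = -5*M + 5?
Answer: -12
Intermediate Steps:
A(M, R) = 5 - 5*M
(22 + A(3, -3))*O(-5, -5) = (22 + (5 - 5*3))*(-1) = (22 + (5 - 15))*(-1) = (22 - 10)*(-1) = 12*(-1) = -12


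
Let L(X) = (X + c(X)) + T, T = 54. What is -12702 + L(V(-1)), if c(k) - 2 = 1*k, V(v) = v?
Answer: -12648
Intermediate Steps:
c(k) = 2 + k (c(k) = 2 + 1*k = 2 + k)
L(X) = 56 + 2*X (L(X) = (X + (2 + X)) + 54 = (2 + 2*X) + 54 = 56 + 2*X)
-12702 + L(V(-1)) = -12702 + (56 + 2*(-1)) = -12702 + (56 - 2) = -12702 + 54 = -12648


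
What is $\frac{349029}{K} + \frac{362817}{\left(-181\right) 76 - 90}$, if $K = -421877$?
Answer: $- \frac{22556686149}{834472706} \approx -27.031$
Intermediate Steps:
$\frac{349029}{K} + \frac{362817}{\left(-181\right) 76 - 90} = \frac{349029}{-421877} + \frac{362817}{\left(-181\right) 76 - 90} = 349029 \left(- \frac{1}{421877}\right) + \frac{362817}{-13756 - 90} = - \frac{349029}{421877} + \frac{362817}{-13846} = - \frac{349029}{421877} + 362817 \left(- \frac{1}{13846}\right) = - \frac{349029}{421877} - \frac{51831}{1978} = - \frac{22556686149}{834472706}$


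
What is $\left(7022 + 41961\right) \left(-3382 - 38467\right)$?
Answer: $-2049889567$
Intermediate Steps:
$\left(7022 + 41961\right) \left(-3382 - 38467\right) = 48983 \left(-41849\right) = -2049889567$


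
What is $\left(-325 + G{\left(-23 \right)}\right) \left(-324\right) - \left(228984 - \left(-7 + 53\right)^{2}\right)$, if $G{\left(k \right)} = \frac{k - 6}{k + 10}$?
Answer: $- \frac{1589780}{13} \approx -1.2229 \cdot 10^{5}$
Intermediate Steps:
$G{\left(k \right)} = \frac{-6 + k}{10 + k}$
$\left(-325 + G{\left(-23 \right)}\right) \left(-324\right) - \left(228984 - \left(-7 + 53\right)^{2}\right) = \left(-325 + \frac{-6 - 23}{10 - 23}\right) \left(-324\right) - \left(228984 - \left(-7 + 53\right)^{2}\right) = \left(-325 + \frac{1}{-13} \left(-29\right)\right) \left(-324\right) - \left(228984 - 2116\right) = \left(-325 - - \frac{29}{13}\right) \left(-324\right) + \left(\left(658494 + 2116\right) - 887478\right) = \left(-325 + \frac{29}{13}\right) \left(-324\right) + \left(660610 - 887478\right) = \left(- \frac{4196}{13}\right) \left(-324\right) - 226868 = \frac{1359504}{13} - 226868 = - \frac{1589780}{13}$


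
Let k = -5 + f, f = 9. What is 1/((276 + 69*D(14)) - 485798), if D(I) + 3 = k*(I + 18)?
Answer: -1/476897 ≈ -2.0969e-6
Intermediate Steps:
k = 4 (k = -5 + 9 = 4)
D(I) = 69 + 4*I (D(I) = -3 + 4*(I + 18) = -3 + 4*(18 + I) = -3 + (72 + 4*I) = 69 + 4*I)
1/((276 + 69*D(14)) - 485798) = 1/((276 + 69*(69 + 4*14)) - 485798) = 1/((276 + 69*(69 + 56)) - 485798) = 1/((276 + 69*125) - 485798) = 1/((276 + 8625) - 485798) = 1/(8901 - 485798) = 1/(-476897) = -1/476897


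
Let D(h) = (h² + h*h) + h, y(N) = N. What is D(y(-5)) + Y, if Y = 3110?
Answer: 3155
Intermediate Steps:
D(h) = h + 2*h² (D(h) = (h² + h²) + h = 2*h² + h = h + 2*h²)
D(y(-5)) + Y = -5*(1 + 2*(-5)) + 3110 = -5*(1 - 10) + 3110 = -5*(-9) + 3110 = 45 + 3110 = 3155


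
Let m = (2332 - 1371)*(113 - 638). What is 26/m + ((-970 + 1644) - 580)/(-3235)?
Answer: -9501892/326427675 ≈ -0.029109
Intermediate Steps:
m = -504525 (m = 961*(-525) = -504525)
26/m + ((-970 + 1644) - 580)/(-3235) = 26/(-504525) + ((-970 + 1644) - 580)/(-3235) = 26*(-1/504525) + (674 - 580)*(-1/3235) = -26/504525 + 94*(-1/3235) = -26/504525 - 94/3235 = -9501892/326427675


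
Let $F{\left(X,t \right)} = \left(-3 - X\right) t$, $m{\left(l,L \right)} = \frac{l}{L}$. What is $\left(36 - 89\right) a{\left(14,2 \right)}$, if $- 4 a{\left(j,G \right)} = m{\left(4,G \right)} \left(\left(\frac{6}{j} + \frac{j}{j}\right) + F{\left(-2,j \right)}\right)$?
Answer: $- \frac{2332}{7} \approx -333.14$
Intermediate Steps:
$F{\left(X,t \right)} = t \left(-3 - X\right)$
$a{\left(j,G \right)} = - \frac{1 - j + \frac{6}{j}}{G}$ ($a{\left(j,G \right)} = - \frac{\frac{4}{G} \left(\left(\frac{6}{j} + \frac{j}{j}\right) - j \left(3 - 2\right)\right)}{4} = - \frac{\frac{4}{G} \left(\left(\frac{6}{j} + 1\right) - j 1\right)}{4} = - \frac{\frac{4}{G} \left(\left(1 + \frac{6}{j}\right) - j\right)}{4} = - \frac{\frac{4}{G} \left(1 - j + \frac{6}{j}\right)}{4} = - \frac{4 \frac{1}{G} \left(1 - j + \frac{6}{j}\right)}{4} = - \frac{1 - j + \frac{6}{j}}{G}$)
$\left(36 - 89\right) a{\left(14,2 \right)} = \left(36 - 89\right) \frac{-6 + 14 \left(-1 + 14\right)}{2 \cdot 14} = - 53 \cdot \frac{1}{2} \cdot \frac{1}{14} \left(-6 + 14 \cdot 13\right) = - 53 \cdot \frac{1}{2} \cdot \frac{1}{14} \left(-6 + 182\right) = - 53 \cdot \frac{1}{2} \cdot \frac{1}{14} \cdot 176 = \left(-53\right) \frac{44}{7} = - \frac{2332}{7}$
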